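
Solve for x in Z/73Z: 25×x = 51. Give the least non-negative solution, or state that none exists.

gcd(25, 73) = 1, so a unique solution mod 73 exists.
25⁻¹ ≡ 38 (mod 73).
x ≡ 38×51 ≡ 40 (mod 73).

40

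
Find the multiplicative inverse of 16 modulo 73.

32

73 = 4*16 + 9
16 = 1*9 + 7
9 = 1*7 + 2
7 = 3*2 + 1
2 = 2*1 + 0
gcd(16, 73) = 1, so the inverse exists.
Back-substitute for 1:
1 = 1*7 − 3*2
  = −3*9 + 4*7
  = 4*16 − 7*9
  = −7*73 + 32*16
So 16⁻¹ ≡ 32 (mod 73).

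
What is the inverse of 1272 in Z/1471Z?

547

1471 = 1*1272 + 199
1272 = 6*199 + 78
199 = 2*78 + 43
78 = 1*43 + 35
43 = 1*35 + 8
35 = 4*8 + 3
8 = 2*3 + 2
3 = 1*2 + 1
2 = 2*1 + 0
gcd(1272, 1471) = 1, so the inverse exists.
Back-substitute for 1:
1 = 1*3 − 1*2
  = −1*8 + 3*3
  = 3*35 − 13*8
  = −13*43 + 16*35
  = 16*78 − 29*43
  = −29*199 + 74*78
  = 74*1272 − 473*199
  = −473*1471 + 547*1272
So 1272⁻¹ ≡ 547 (mod 1471).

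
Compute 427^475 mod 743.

By square-and-multiply:
475 in binary is 111011011, i.e. 475 = 256 + 128 + 64 + 16 + 8 + 2 + 1.
427^1 ≡ 427 (mod 743)
427^2 ≡ 427^2 = 182329 ≡ 294 (mod 743)
427^4 ≡ 294^2 = 86436 ≡ 248 (mod 743)
427^8 ≡ 248^2 = 61504 ≡ 578 (mod 743)
427^16 ≡ 578^2 = 334084 ≡ 477 (mod 743)
427^32 ≡ 477^2 = 227529 ≡ 171 (mod 743)
427^64 ≡ 171^2 = 29241 ≡ 264 (mod 743)
427^128 ≡ 264^2 = 69696 ≡ 597 (mod 743)
427^256 ≡ 597^2 = 356409 ≡ 512 (mod 743)
427^475 = 427^256 · 427^128 · 427^64 · 427^16 · 427^8 · 427^2 · 427^1 ≡ 512 · 597 · 264 · 477 · 578 · 294 · 427 (mod 743).
Accumulate the product:
512 · 597 = 305664 ≡ 291
291 · 264 = 76824 ≡ 295
295 · 477 = 140715 ≡ 288
288 · 578 = 166464 ≡ 32
32 · 294 = 9408 ≡ 492
492 · 427 = 210084 ≡ 558

558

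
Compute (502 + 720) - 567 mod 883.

655

502 + 720 = 1222 ≡ 339 (mod 883)
339 - 567 = -228 ≡ 655 (mod 883)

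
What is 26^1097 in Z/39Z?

Compute successive squares:
1097 in binary is 10001001001, i.e. 1097 = 1024 + 64 + 8 + 1.
26^1 ≡ 26 (mod 39)
26^2 ≡ 26^2 = 676 ≡ 13 (mod 39)
26^4 ≡ 13^2 = 169 ≡ 13 (mod 39)
26^8 ≡ 13^2 = 169 ≡ 13 (mod 39)
26^16 ≡ 13^2 = 169 ≡ 13 (mod 39)
26^32 ≡ 13^2 = 169 ≡ 13 (mod 39)
26^64 ≡ 13^2 = 169 ≡ 13 (mod 39)
26^128 ≡ 13^2 = 169 ≡ 13 (mod 39)
26^256 ≡ 13^2 = 169 ≡ 13 (mod 39)
26^512 ≡ 13^2 = 169 ≡ 13 (mod 39)
26^1024 ≡ 13^2 = 169 ≡ 13 (mod 39)
26^1097 = 26^1024 × 26^64 × 26^8 × 26^1 ≡ 13 × 13 × 13 × 26 (mod 39).
Accumulate the product:
13 × 13 = 169 ≡ 13
13 × 13 = 169 ≡ 13
13 × 26 = 338 ≡ 26

26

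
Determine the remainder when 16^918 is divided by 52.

40

Using repeated squaring:
918 in binary is 1110010110, i.e. 918 = 512 + 256 + 128 + 16 + 4 + 2.
16^1 ≡ 16 (mod 52)
16^2 ≡ 16^2 = 256 ≡ 48 (mod 52)
16^4 ≡ 48^2 = 2304 ≡ 16 (mod 52)
16^8 ≡ 16^2 = 256 ≡ 48 (mod 52)
16^16 ≡ 48^2 = 2304 ≡ 16 (mod 52)
16^32 ≡ 16^2 = 256 ≡ 48 (mod 52)
16^64 ≡ 48^2 = 2304 ≡ 16 (mod 52)
16^128 ≡ 16^2 = 256 ≡ 48 (mod 52)
16^256 ≡ 48^2 = 2304 ≡ 16 (mod 52)
16^512 ≡ 16^2 = 256 ≡ 48 (mod 52)
16^918 = 16^512 · 16^256 · 16^128 · 16^16 · 16^4 · 16^2 ≡ 48 · 16 · 48 · 16 · 16 · 48 (mod 52).
Accumulate the product:
48 · 16 = 768 ≡ 40
40 · 48 = 1920 ≡ 48
48 · 16 = 768 ≡ 40
40 · 16 = 640 ≡ 16
16 · 48 = 768 ≡ 40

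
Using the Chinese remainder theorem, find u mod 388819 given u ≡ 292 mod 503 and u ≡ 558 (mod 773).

503⁻¹ mod 773: 503×564 ≡ 1 (mod 773), so 503⁻¹ ≡ 564.
u = 292 + 503×((558 − 292)×564 mod 773) = 292 + 503×62 = 31478.

31478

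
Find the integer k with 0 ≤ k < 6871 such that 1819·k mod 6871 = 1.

6871 = 3×1819 + 1414
1819 = 1×1414 + 405
1414 = 3×405 + 199
405 = 2×199 + 7
199 = 28×7 + 3
7 = 2×3 + 1
3 = 3×1 + 0
gcd(1819, 6871) = 1, so the inverse exists.
Bézout: 1 = −521×6871 + 1968×1819.
So 1819⁻¹ ≡ 1968 (mod 6871).

1968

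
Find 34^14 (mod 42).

22

Compute successive squares:
14 in binary is 1110, i.e. 14 = 8 + 4 + 2.
34^1 ≡ 34 (mod 42)
34^2 ≡ 34^2 = 1156 ≡ 22 (mod 42)
34^4 ≡ 22^2 = 484 ≡ 22 (mod 42)
34^8 ≡ 22^2 = 484 ≡ 22 (mod 42)
34^14 = 34^8 * 34^4 * 34^2 ≡ 22 * 22 * 22 (mod 42).
Accumulate the product:
22 * 22 = 484 ≡ 22
22 * 22 = 484 ≡ 22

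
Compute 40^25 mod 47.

45

25 in binary is 11001, i.e. 25 = 16 + 8 + 1.
40^1 ≡ 40 (mod 47)
40^2 ≡ 40^2 = 1600 ≡ 2 (mod 47)
40^4 ≡ 2^2 = 4 (mod 47)
40^8 ≡ 4^2 = 16 (mod 47)
40^16 ≡ 16^2 = 256 ≡ 21 (mod 47)
40^25 = 40^16 · 40^8 · 40^1 ≡ 21 · 16 · 40 (mod 47).
Accumulate the product:
21 · 16 = 336 ≡ 7
7 · 40 = 280 ≡ 45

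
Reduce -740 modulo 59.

27

-740 = -13*59 + 27, so -740 ≡ 27 (mod 59).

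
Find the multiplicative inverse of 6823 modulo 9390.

9390 = 1×6823 + 2567
6823 = 2×2567 + 1689
2567 = 1×1689 + 878
1689 = 1×878 + 811
878 = 1×811 + 67
811 = 12×67 + 7
67 = 9×7 + 4
7 = 1×4 + 3
4 = 1×3 + 1
3 = 3×1 + 0
gcd(6823, 9390) = 1, so the inverse exists.
Bézout: 1 = 1935×9390 − 2663×6823.
So 6823⁻¹ ≡ −2663 ≡ 6727 (mod 9390).

6727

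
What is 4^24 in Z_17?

1

By square-and-multiply:
24 in binary is 11000, i.e. 24 = 16 + 8.
4^1 ≡ 4 (mod 17)
4^2 ≡ 4^2 = 16 (mod 17)
4^4 ≡ 16^2 = 256 ≡ 1 (mod 17)
4^8 ≡ 1^2 = 1 (mod 17)
4^16 ≡ 1^2 = 1 (mod 17)
4^24 = 4^16 * 4^8 ≡ 1 * 1 (mod 17).
1 * 1 = 1 ≡ 1 (mod 17).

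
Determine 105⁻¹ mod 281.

By the extended Euclidean algorithm:
281 = 2×105 + 71
105 = 1×71 + 34
71 = 2×34 + 3
34 = 11×3 + 1
3 = 3×1 + 0
gcd(105, 281) = 1, so the inverse exists.
Back-substitute for 1:
1 = 1×34 − 11×3
  = −11×71 + 23×34
  = 23×105 − 34×71
  = −34×281 + 91×105
So 105⁻¹ ≡ 91 (mod 281).

91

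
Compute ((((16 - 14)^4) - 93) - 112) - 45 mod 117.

0

16 - 14 = 2
(2)^4 ≡ 16 (mod 117)
16 - 93 = -77 ≡ 40 (mod 117)
40 - 112 = -72 ≡ 45 (mod 117)
45 - 45 = 0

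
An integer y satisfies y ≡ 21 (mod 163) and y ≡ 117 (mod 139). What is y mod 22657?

673

163⁻¹ mod 139: 163×29 ≡ 1 (mod 139), so 163⁻¹ ≡ 29.
y = 21 + 163×((117 − 21)×29 mod 139) = 21 + 163×4 = 673.
Check: 673 mod 163 = 21, 673 mod 139 = 117. ✓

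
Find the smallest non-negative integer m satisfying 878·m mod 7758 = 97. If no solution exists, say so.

no solution

gcd(878, 7758) = 2, and 2 does not divide 97.
So the congruence has no solution.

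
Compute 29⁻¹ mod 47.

13

Apply the Euclidean algorithm and back-substitute:
47 = 1×29 + 18
29 = 1×18 + 11
18 = 1×11 + 7
11 = 1×7 + 4
7 = 1×4 + 3
4 = 1×3 + 1
3 = 3×1 + 0
gcd(29, 47) = 1, so the inverse exists.
Bézout: 1 = −8×47 + 13×29.
So 29⁻¹ ≡ 13 (mod 47).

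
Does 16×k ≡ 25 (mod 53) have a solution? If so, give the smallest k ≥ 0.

gcd(16, 53) = 1, so a unique solution mod 53 exists.
16⁻¹ ≡ 10 (mod 53).
k ≡ 10×25 ≡ 38 (mod 53).

38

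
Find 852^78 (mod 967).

Using repeated squaring:
78 in binary is 1001110, i.e. 78 = 64 + 8 + 4 + 2.
852^1 ≡ 852 (mod 967)
852^2 ≡ 852^2 = 725904 ≡ 654 (mod 967)
852^4 ≡ 654^2 = 427716 ≡ 302 (mod 967)
852^8 ≡ 302^2 = 91204 ≡ 306 (mod 967)
852^16 ≡ 306^2 = 93636 ≡ 804 (mod 967)
852^32 ≡ 804^2 = 646416 ≡ 460 (mod 967)
852^64 ≡ 460^2 = 211600 ≡ 794 (mod 967)
852^78 = 852^64 × 852^8 × 852^4 × 852^2 ≡ 794 × 306 × 302 × 654 (mod 967).
Accumulate the product:
794 × 306 = 242964 ≡ 247
247 × 302 = 74594 ≡ 135
135 × 654 = 88290 ≡ 293

293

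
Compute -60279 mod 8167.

-60279 = -8·8167 + 5057, so -60279 ≡ 5057 (mod 8167).

5057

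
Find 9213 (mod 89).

46

9213 = 103·89 + 46, so 9213 ≡ 46 (mod 89).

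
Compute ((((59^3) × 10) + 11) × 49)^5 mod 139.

108

(59)^3 ≡ 76 (mod 139)
76 × 10 = 760 ≡ 65 (mod 139)
65 + 11 = 76
76 × 49 = 3724 ≡ 110 (mod 139)
(110)^5 ≡ 108 (mod 139)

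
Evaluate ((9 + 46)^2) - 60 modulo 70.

25

9 + 46 = 55
(55)^2 ≡ 15 (mod 70)
15 - 60 = -45 ≡ 25 (mod 70)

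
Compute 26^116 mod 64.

0

116 in binary is 1110100, i.e. 116 = 64 + 32 + 16 + 4.
26^1 ≡ 26 (mod 64)
26^2 ≡ 26^2 = 676 ≡ 36 (mod 64)
26^4 ≡ 36^2 = 1296 ≡ 16 (mod 64)
26^8 ≡ 16^2 = 256 ≡ 0 (mod 64)
26^16 ≡ 0^2 = 0 (mod 64)
26^32 ≡ 0^2 = 0 (mod 64)
26^64 ≡ 0^2 = 0 (mod 64)
26^116 = 26^64 · 26^32 · 26^16 · 26^4 ≡ 0 · 0 · 0 · 16 (mod 64).
Accumulate the product:
0 · 0 = 0
0 · 0 = 0
0 · 16 = 0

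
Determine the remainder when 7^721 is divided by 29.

Using repeated squaring:
721 in binary is 1011010001, i.e. 721 = 512 + 128 + 64 + 16 + 1.
7^1 ≡ 7 (mod 29)
7^2 ≡ 7^2 = 49 ≡ 20 (mod 29)
7^4 ≡ 20^2 = 400 ≡ 23 (mod 29)
7^8 ≡ 23^2 = 529 ≡ 7 (mod 29)
7^16 ≡ 7^2 = 49 ≡ 20 (mod 29)
7^32 ≡ 20^2 = 400 ≡ 23 (mod 29)
7^64 ≡ 23^2 = 529 ≡ 7 (mod 29)
7^128 ≡ 7^2 = 49 ≡ 20 (mod 29)
7^256 ≡ 20^2 = 400 ≡ 23 (mod 29)
7^512 ≡ 23^2 = 529 ≡ 7 (mod 29)
7^721 = 7^512 · 7^128 · 7^64 · 7^16 · 7^1 ≡ 7 · 20 · 7 · 20 · 7 (mod 29).
Accumulate the product:
7 · 20 = 140 ≡ 24
24 · 7 = 168 ≡ 23
23 · 20 = 460 ≡ 25
25 · 7 = 175 ≡ 1

1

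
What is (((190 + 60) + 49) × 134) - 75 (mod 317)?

49

190 + 60 = 250
250 + 49 = 299
299 × 134 = 40066 ≡ 124 (mod 317)
124 - 75 = 49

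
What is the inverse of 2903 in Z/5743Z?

2279

5743 = 1×2903 + 2840
2903 = 1×2840 + 63
2840 = 45×63 + 5
63 = 12×5 + 3
5 = 1×3 + 2
3 = 1×2 + 1
2 = 2×1 + 0
gcd(2903, 5743) = 1, so the inverse exists.
Back-substitute for 1:
1 = 1×3 − 1×2
  = −1×5 + 2×3
  = 2×63 − 25×5
  = −25×2840 + 1127×63
  = 1127×2903 − 1152×2840
  = −1152×5743 + 2279×2903
So 2903⁻¹ ≡ 2279 (mod 5743).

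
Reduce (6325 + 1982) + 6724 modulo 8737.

6325 + 1982 = 8307
8307 + 6724 = 15031 ≡ 6294 (mod 8737)

6294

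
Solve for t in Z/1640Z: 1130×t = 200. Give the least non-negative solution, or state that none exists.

80

gcd(1130, 1640) = 10, and 10 | 200, so solutions exist.
Divide through by 10: 113×t ≡ 20 (mod 164).
113⁻¹ ≡ 45 (mod 164).
t ≡ 45×20 ≡ 80 (mod 164).
The smallest non-negative solution is t = 80.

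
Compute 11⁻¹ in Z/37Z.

27

Run the extended Euclidean algorithm:
37 = 3·11 + 4
11 = 2·4 + 3
4 = 1·3 + 1
3 = 3·1 + 0
gcd(11, 37) = 1, so the inverse exists.
Back-substitute for 1:
1 = 1·4 − 1·3
  = −1·11 + 3·4
  = 3·37 − 10·11
So 11⁻¹ ≡ −10 ≡ 27 (mod 37).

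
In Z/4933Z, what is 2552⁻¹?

Apply the Euclidean algorithm and back-substitute:
4933 = 1·2552 + 2381
2552 = 1·2381 + 171
2381 = 13·171 + 158
171 = 1·158 + 13
158 = 12·13 + 2
13 = 6·2 + 1
2 = 2·1 + 0
gcd(2552, 4933) = 1, so the inverse exists.
Back-substitute for 1:
1 = 1·13 − 6·2
  = −6·158 + 73·13
  = 73·171 − 79·158
  = −79·2381 + 1100·171
  = 1100·2552 − 1179·2381
  = −1179·4933 + 2279·2552
So 2552⁻¹ ≡ 2279 (mod 4933).

2279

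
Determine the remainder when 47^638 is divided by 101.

16

Using repeated squaring:
638 in binary is 1001111110, i.e. 638 = 512 + 64 + 32 + 16 + 8 + 4 + 2.
47^1 ≡ 47 (mod 101)
47^2 ≡ 47^2 = 2209 ≡ 88 (mod 101)
47^4 ≡ 88^2 = 7744 ≡ 68 (mod 101)
47^8 ≡ 68^2 = 4624 ≡ 79 (mod 101)
47^16 ≡ 79^2 = 6241 ≡ 80 (mod 101)
47^32 ≡ 80^2 = 6400 ≡ 37 (mod 101)
47^64 ≡ 37^2 = 1369 ≡ 56 (mod 101)
47^128 ≡ 56^2 = 3136 ≡ 5 (mod 101)
47^256 ≡ 5^2 = 25 (mod 101)
47^512 ≡ 25^2 = 625 ≡ 19 (mod 101)
47^638 = 47^512 * 47^64 * 47^32 * 47^16 * 47^8 * 47^4 * 47^2 ≡ 19 * 56 * 37 * 80 * 79 * 68 * 88 (mod 101).
Accumulate the product:
19 * 56 = 1064 ≡ 54
54 * 37 = 1998 ≡ 79
79 * 80 = 6320 ≡ 58
58 * 79 = 4582 ≡ 37
37 * 68 = 2516 ≡ 92
92 * 88 = 8096 ≡ 16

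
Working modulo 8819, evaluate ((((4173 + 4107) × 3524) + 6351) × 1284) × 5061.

4173 + 4107 = 8280
8280 × 3524 = 29178720 ≡ 5468 (mod 8819)
5468 + 6351 = 11819 ≡ 3000 (mod 8819)
3000 × 1284 = 3852000 ≡ 6916 (mod 8819)
6916 × 5061 = 35001876 ≡ 8084 (mod 8819)

8084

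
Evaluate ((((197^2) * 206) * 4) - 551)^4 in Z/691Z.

(197)^2 ≡ 113 (mod 691)
113 * 206 = 23278 ≡ 475 (mod 691)
475 * 4 = 1900 ≡ 518 (mod 691)
518 - 551 = -33 ≡ 658 (mod 691)
(658)^4 ≡ 165 (mod 691)

165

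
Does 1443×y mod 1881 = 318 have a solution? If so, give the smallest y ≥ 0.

214

gcd(1443, 1881) = 3, and 3 | 318, so solutions exist.
Divide through by 3: 481×y = 106 (mod 627).
481⁻¹ ≡ 73 (mod 627).
y ≡ 73×106 ≡ 214 (mod 627).
The smallest non-negative solution is y = 214.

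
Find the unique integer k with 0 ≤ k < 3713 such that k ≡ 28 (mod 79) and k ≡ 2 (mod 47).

79⁻¹ mod 47: 79·25 ≡ 1 (mod 47), so 79⁻¹ ≡ 25.
k = 28 + 79·((2 − 28)·25 mod 47) = 28 + 79·8 = 660.

660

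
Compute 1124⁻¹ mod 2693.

1991

By the extended Euclidean algorithm:
2693 = 2×1124 + 445
1124 = 2×445 + 234
445 = 1×234 + 211
234 = 1×211 + 23
211 = 9×23 + 4
23 = 5×4 + 3
4 = 1×3 + 1
3 = 3×1 + 0
gcd(1124, 2693) = 1, so the inverse exists.
Bézout: 1 = 293×2693 − 702×1124.
So 1124⁻¹ ≡ −702 ≡ 1991 (mod 2693).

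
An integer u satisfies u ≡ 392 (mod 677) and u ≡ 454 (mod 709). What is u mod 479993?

89079

677⁻¹ mod 709: 677×288 ≡ 1 (mod 709), so 677⁻¹ ≡ 288.
u = 392 + 677×((454 − 392)×288 mod 709) = 392 + 677×131 = 89079.
Check: 89079 mod 677 = 392, 89079 mod 709 = 454. ✓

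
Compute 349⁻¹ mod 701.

701 = 2×349 + 3
349 = 116×3 + 1
3 = 3×1 + 0
gcd(349, 701) = 1, so the inverse exists.
Bézout: 1 = −116×701 + 233×349.
So 349⁻¹ ≡ 233 (mod 701).

233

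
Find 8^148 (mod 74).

By square-and-multiply:
148 in binary is 10010100, i.e. 148 = 128 + 16 + 4.
8^1 ≡ 8 (mod 74)
8^2 ≡ 8^2 = 64 (mod 74)
8^4 ≡ 64^2 = 4096 ≡ 26 (mod 74)
8^8 ≡ 26^2 = 676 ≡ 10 (mod 74)
8^16 ≡ 10^2 = 100 ≡ 26 (mod 74)
8^32 ≡ 26^2 = 676 ≡ 10 (mod 74)
8^64 ≡ 10^2 = 100 ≡ 26 (mod 74)
8^128 ≡ 26^2 = 676 ≡ 10 (mod 74)
8^148 = 8^128 · 8^16 · 8^4 ≡ 10 · 26 · 26 (mod 74).
Accumulate the product:
10 · 26 = 260 ≡ 38
38 · 26 = 988 ≡ 26

26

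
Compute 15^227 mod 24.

15

227 in binary is 11100011, i.e. 227 = 128 + 64 + 32 + 2 + 1.
15^1 ≡ 15 (mod 24)
15^2 ≡ 15^2 = 225 ≡ 9 (mod 24)
15^4 ≡ 9^2 = 81 ≡ 9 (mod 24)
15^8 ≡ 9^2 = 81 ≡ 9 (mod 24)
15^16 ≡ 9^2 = 81 ≡ 9 (mod 24)
15^32 ≡ 9^2 = 81 ≡ 9 (mod 24)
15^64 ≡ 9^2 = 81 ≡ 9 (mod 24)
15^128 ≡ 9^2 = 81 ≡ 9 (mod 24)
15^227 = 15^128 × 15^64 × 15^32 × 15^2 × 15^1 ≡ 9 × 9 × 9 × 9 × 15 (mod 24).
Accumulate the product:
9 × 9 = 81 ≡ 9
9 × 9 = 81 ≡ 9
9 × 9 = 81 ≡ 9
9 × 15 = 135 ≡ 15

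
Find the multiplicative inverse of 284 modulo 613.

Run the extended Euclidean algorithm:
613 = 2*284 + 45
284 = 6*45 + 14
45 = 3*14 + 3
14 = 4*3 + 2
3 = 1*2 + 1
2 = 2*1 + 0
gcd(284, 613) = 1, so the inverse exists.
Bézout: 1 = 101*613 − 218*284.
So 284⁻¹ ≡ −218 ≡ 395 (mod 613).

395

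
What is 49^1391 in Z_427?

1391 in binary is 10101101111, i.e. 1391 = 1024 + 256 + 64 + 32 + 8 + 4 + 2 + 1.
49^1 ≡ 49 (mod 427)
49^2 ≡ 49^2 = 2401 ≡ 266 (mod 427)
49^4 ≡ 266^2 = 70756 ≡ 301 (mod 427)
49^8 ≡ 301^2 = 90601 ≡ 77 (mod 427)
49^16 ≡ 77^2 = 5929 ≡ 378 (mod 427)
49^32 ≡ 378^2 = 142884 ≡ 266 (mod 427)
49^64 ≡ 266^2 = 70756 ≡ 301 (mod 427)
49^128 ≡ 301^2 = 90601 ≡ 77 (mod 427)
49^256 ≡ 77^2 = 5929 ≡ 378 (mod 427)
49^512 ≡ 378^2 = 142884 ≡ 266 (mod 427)
49^1024 ≡ 266^2 = 70756 ≡ 301 (mod 427)
49^1391 = 49^1024 · 49^256 · 49^64 · 49^32 · 49^8 · 49^4 · 49^2 · 49^1 ≡ 301 · 378 · 301 · 266 · 77 · 301 · 266 · 49 (mod 427).
Accumulate the product:
301 · 378 = 113778 ≡ 196
196 · 301 = 58996 ≡ 70
70 · 266 = 18620 ≡ 259
259 · 77 = 19943 ≡ 301
301 · 301 = 90601 ≡ 77
77 · 266 = 20482 ≡ 413
413 · 49 = 20237 ≡ 168

168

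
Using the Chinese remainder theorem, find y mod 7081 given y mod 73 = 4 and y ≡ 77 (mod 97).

77

73⁻¹ mod 97: 73*4 ≡ 1 (mod 97), so 73⁻¹ ≡ 4.
y = 4 + 73*((77 − 4)*4 mod 97) = 4 + 73*1 = 77.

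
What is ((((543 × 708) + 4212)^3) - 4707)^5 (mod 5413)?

543 × 708 = 384444 ≡ 121 (mod 5413)
121 + 4212 = 4333
(4333)^3 ≡ 1360 (mod 5413)
1360 - 4707 = -3347 ≡ 2066 (mod 5413)
(2066)^5 ≡ 3669 (mod 5413)

3669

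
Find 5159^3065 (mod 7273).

Compute successive squares:
3065 in binary is 101111111001, i.e. 3065 = 2048 + 512 + 256 + 128 + 64 + 32 + 16 + 8 + 1.
5159^1 ≡ 5159 (mod 7273)
5159^2 ≡ 5159^2 = 26615281 ≡ 3374 (mod 7273)
5159^4 ≡ 3374^2 = 11383876 ≡ 1631 (mod 7273)
5159^8 ≡ 1631^2 = 2660161 ≡ 5516 (mod 7273)
5159^16 ≡ 5516^2 = 30426256 ≡ 3297 (mod 7273)
5159^32 ≡ 3297^2 = 10870209 ≡ 4347 (mod 7273)
5159^64 ≡ 4347^2 = 18896409 ≡ 1155 (mod 7273)
5159^128 ≡ 1155^2 = 1334025 ≡ 3066 (mod 7273)
5159^256 ≡ 3066^2 = 9400356 ≡ 3640 (mod 7273)
5159^512 ≡ 3640^2 = 13249600 ≡ 5467 (mod 7273)
5159^1024 ≡ 5467^2 = 29888089 ≡ 3332 (mod 7273)
5159^2048 ≡ 3332^2 = 11102224 ≡ 3626 (mod 7273)
5159^3065 = 5159^2048 · 5159^512 · 5159^256 · 5159^128 · 5159^64 · 5159^32 · 5159^16 · 5159^8 · 5159^1 ≡ 3626 · 5467 · 3640 · 3066 · 1155 · 4347 · 3297 · 5516 · 5159 (mod 7273).
Accumulate the product:
3626 · 5467 = 19823342 ≡ 4417
4417 · 3640 = 16077880 ≡ 4550
4550 · 3066 = 13950300 ≡ 686
686 · 1155 = 792330 ≡ 6846
6846 · 4347 = 29759562 ≡ 5719
5719 · 3297 = 18855543 ≡ 3927
3927 · 5516 = 21661332 ≡ 2338
2338 · 5159 = 12061742 ≡ 3108

3108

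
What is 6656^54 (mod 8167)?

Compute successive squares:
54 in binary is 110110, i.e. 54 = 32 + 16 + 4 + 2.
6656^1 ≡ 6656 (mod 8167)
6656^2 ≡ 6656^2 = 44302336 ≡ 4528 (mod 8167)
6656^4 ≡ 4528^2 = 20502784 ≡ 3614 (mod 8167)
6656^8 ≡ 3614^2 = 13060996 ≡ 1963 (mod 8167)
6656^16 ≡ 1963^2 = 3853369 ≡ 6712 (mod 8167)
6656^32 ≡ 6712^2 = 45050944 ≡ 1772 (mod 8167)
6656^54 = 6656^32 * 6656^16 * 6656^4 * 6656^2 ≡ 1772 * 6712 * 3614 * 4528 (mod 8167).
Accumulate the product:
1772 * 6712 = 11893664 ≡ 2512
2512 * 3614 = 9078368 ≡ 4831
4831 * 4528 = 21874768 ≡ 3542

3542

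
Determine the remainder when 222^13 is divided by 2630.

By square-and-multiply:
13 in binary is 1101, i.e. 13 = 8 + 4 + 1.
222^1 ≡ 222 (mod 2630)
222^2 ≡ 222^2 = 49284 ≡ 1944 (mod 2630)
222^4 ≡ 1944^2 = 3779136 ≡ 2456 (mod 2630)
222^8 ≡ 2456^2 = 6031936 ≡ 1346 (mod 2630)
222^13 = 222^8 * 222^4 * 222^1 ≡ 1346 * 2456 * 222 (mod 2630).
Accumulate the product:
1346 * 2456 = 3305776 ≡ 2496
2496 * 222 = 554112 ≡ 1812

1812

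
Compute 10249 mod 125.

10249 = 81*125 + 124, so 10249 ≡ 124 (mod 125).

124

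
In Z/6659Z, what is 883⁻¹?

Apply the Euclidean algorithm and back-substitute:
6659 = 7×883 + 478
883 = 1×478 + 405
478 = 1×405 + 73
405 = 5×73 + 40
73 = 1×40 + 33
40 = 1×33 + 7
33 = 4×7 + 5
7 = 1×5 + 2
5 = 2×2 + 1
2 = 2×1 + 0
gcd(883, 6659) = 1, so the inverse exists.
Bézout: 1 = 375×6659 − 2828×883.
So 883⁻¹ ≡ −2828 ≡ 3831 (mod 6659).

3831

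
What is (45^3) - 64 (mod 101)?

(45)^3 ≡ 23 (mod 101)
23 - 64 = -41 ≡ 60 (mod 101)

60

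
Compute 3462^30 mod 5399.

2017

Using repeated squaring:
3462^1 ≡ 3462 (mod 5399)
3462^2 ≡ 3462^2 = 11985444 ≡ 5063 (mod 5399)
3462^4 ≡ 5063^2 = 25633969 ≡ 4916 (mod 5399)
3462^8 ≡ 4916^2 = 24167056 ≡ 1132 (mod 5399)
3462^16 ≡ 1132^2 = 1281424 ≡ 1861 (mod 5399)
3462^30 = 3462^16 · 3462^8 · 3462^4 · 3462^2 ≡ 1861 · 1132 · 4916 · 5063 (mod 5399).
Accumulate the product:
1861 · 1132 = 2106652 ≡ 1042
1042 · 4916 = 5122472 ≡ 4220
4220 · 5063 = 21365860 ≡ 2017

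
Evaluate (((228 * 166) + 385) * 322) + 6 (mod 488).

256

228 * 166 = 37848 ≡ 272 (mod 488)
272 + 385 = 657 ≡ 169 (mod 488)
169 * 322 = 54418 ≡ 250 (mod 488)
250 + 6 = 256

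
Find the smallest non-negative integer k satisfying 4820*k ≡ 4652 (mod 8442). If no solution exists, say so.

43

gcd(4820, 8442) = 2, and 2 | 4652, so solutions exist.
Divide through by 2: 2410*k ≡ 2326 mod 4221.
2410⁻¹ ≡ 2713 (mod 4221).
k ≡ 2713*2326 ≡ 43 (mod 4221).
The smallest non-negative solution is k = 43.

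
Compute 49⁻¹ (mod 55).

Apply the Euclidean algorithm and back-substitute:
55 = 1*49 + 6
49 = 8*6 + 1
6 = 6*1 + 0
gcd(49, 55) = 1, so the inverse exists.
Back-substitute for 1:
1 = 1*49 − 8*6
  = −8*55 + 9*49
So 49⁻¹ ≡ 9 (mod 55).

9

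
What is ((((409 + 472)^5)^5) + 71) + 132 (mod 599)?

409 + 472 = 881 ≡ 282 (mod 599)
(282)^5 ≡ 45 (mod 599)
(45)^5 ≡ 185 (mod 599)
185 + 71 = 256
256 + 132 = 388

388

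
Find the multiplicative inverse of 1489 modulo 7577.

By the extended Euclidean algorithm:
7577 = 5×1489 + 132
1489 = 11×132 + 37
132 = 3×37 + 21
37 = 1×21 + 16
21 = 1×16 + 5
16 = 3×5 + 1
5 = 5×1 + 0
gcd(1489, 7577) = 1, so the inverse exists.
Back-substitute for 1:
1 = 1×16 − 3×5
  = −3×21 + 4×16
  = 4×37 − 7×21
  = −7×132 + 25×37
  = 25×1489 − 282×132
  = −282×7577 + 1435×1489
So 1489⁻¹ ≡ 1435 (mod 7577).

1435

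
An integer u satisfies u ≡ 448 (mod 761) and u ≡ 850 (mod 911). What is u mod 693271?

608487

761⁻¹ mod 911: 761·249 ≡ 1 (mod 911), so 761⁻¹ ≡ 249.
u = 448 + 761·((850 − 448)·249 mod 911) = 448 + 761·799 = 608487.
Check: 608487 mod 761 = 448, 608487 mod 911 = 850. ✓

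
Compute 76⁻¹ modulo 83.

83 = 1·76 + 7
76 = 10·7 + 6
7 = 1·6 + 1
6 = 6·1 + 0
gcd(76, 83) = 1, so the inverse exists.
Bézout: 1 = 11·83 − 12·76.
So 76⁻¹ ≡ −12 ≡ 71 (mod 83).

71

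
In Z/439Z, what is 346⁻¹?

118

Apply the Euclidean algorithm and back-substitute:
439 = 1*346 + 93
346 = 3*93 + 67
93 = 1*67 + 26
67 = 2*26 + 15
26 = 1*15 + 11
15 = 1*11 + 4
11 = 2*4 + 3
4 = 1*3 + 1
3 = 3*1 + 0
gcd(346, 439) = 1, so the inverse exists.
Back-substitute for 1:
1 = 1*4 − 1*3
  = −1*11 + 3*4
  = 3*15 − 4*11
  = −4*26 + 7*15
  = 7*67 − 18*26
  = −18*93 + 25*67
  = 25*346 − 93*93
  = −93*439 + 118*346
So 346⁻¹ ≡ 118 (mod 439).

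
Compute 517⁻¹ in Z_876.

Run the extended Euclidean algorithm:
876 = 1×517 + 359
517 = 1×359 + 158
359 = 2×158 + 43
158 = 3×43 + 29
43 = 1×29 + 14
29 = 2×14 + 1
14 = 14×1 + 0
gcd(517, 876) = 1, so the inverse exists.
Back-substitute for 1:
1 = 1×29 − 2×14
  = −2×43 + 3×29
  = 3×158 − 11×43
  = −11×359 + 25×158
  = 25×517 − 36×359
  = −36×876 + 61×517
So 517⁻¹ ≡ 61 (mod 876).

61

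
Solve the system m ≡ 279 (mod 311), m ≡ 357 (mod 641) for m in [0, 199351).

311⁻¹ mod 641: 311*371 ≡ 1 (mod 641), so 311⁻¹ ≡ 371.
m = 279 + 311*((357 − 279)*371 mod 641) = 279 + 311*93 = 29202.

29202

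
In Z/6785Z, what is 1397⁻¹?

2273

By the extended Euclidean algorithm:
6785 = 4·1397 + 1197
1397 = 1·1197 + 200
1197 = 5·200 + 197
200 = 1·197 + 3
197 = 65·3 + 2
3 = 1·2 + 1
2 = 2·1 + 0
gcd(1397, 6785) = 1, so the inverse exists.
Bézout: 1 = −468·6785 + 2273·1397.
So 1397⁻¹ ≡ 2273 (mod 6785).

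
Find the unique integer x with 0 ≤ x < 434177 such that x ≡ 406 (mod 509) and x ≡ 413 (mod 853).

216222

509⁻¹ mod 853: 509*548 ≡ 1 (mod 853), so 509⁻¹ ≡ 548.
x = 406 + 509*((413 − 406)*548 mod 853) = 406 + 509*424 = 216222.
Check: 216222 mod 509 = 406, 216222 mod 853 = 413. ✓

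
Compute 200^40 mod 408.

256

Compute successive squares:
40 in binary is 101000, i.e. 40 = 32 + 8.
200^1 ≡ 200 (mod 408)
200^2 ≡ 200^2 = 40000 ≡ 16 (mod 408)
200^4 ≡ 16^2 = 256 (mod 408)
200^8 ≡ 256^2 = 65536 ≡ 256 (mod 408)
200^16 ≡ 256^2 = 65536 ≡ 256 (mod 408)
200^32 ≡ 256^2 = 65536 ≡ 256 (mod 408)
200^40 = 200^32 · 200^8 ≡ 256 · 256 (mod 408).
256 · 256 = 65536 ≡ 256 (mod 408).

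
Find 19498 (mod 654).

532

19498 = 29×654 + 532, so 19498 ≡ 532 (mod 654).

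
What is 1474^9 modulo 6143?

3387

By square-and-multiply:
9 in binary is 1001, i.e. 9 = 8 + 1.
1474^1 ≡ 1474 (mod 6143)
1474^2 ≡ 1474^2 = 2172676 ≡ 4197 (mod 6143)
1474^4 ≡ 4197^2 = 17614809 ≡ 2828 (mod 6143)
1474^8 ≡ 2828^2 = 7997584 ≡ 5541 (mod 6143)
1474^9 = 1474^8 · 1474^1 ≡ 5541 · 1474 (mod 6143).
5541 · 1474 = 8167434 ≡ 3387 (mod 6143).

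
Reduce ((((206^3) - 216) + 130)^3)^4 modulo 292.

284

(206)^3 ≡ 212 (mod 292)
212 - 216 = -4 ≡ 288 (mod 292)
288 + 130 = 418 ≡ 126 (mod 292)
(126)^3 ≡ 176 (mod 292)
(176)^4 ≡ 284 (mod 292)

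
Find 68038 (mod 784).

68038 = 86*784 + 614, so 68038 ≡ 614 (mod 784).

614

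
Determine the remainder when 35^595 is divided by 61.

35^1 ≡ 35 (mod 61)
35^2 ≡ 35^2 = 1225 ≡ 5 (mod 61)
35^4 ≡ 5^2 = 25 (mod 61)
35^8 ≡ 25^2 = 625 ≡ 15 (mod 61)
35^16 ≡ 15^2 = 225 ≡ 42 (mod 61)
35^32 ≡ 42^2 = 1764 ≡ 56 (mod 61)
35^64 ≡ 56^2 = 3136 ≡ 25 (mod 61)
35^128 ≡ 25^2 = 625 ≡ 15 (mod 61)
35^256 ≡ 15^2 = 225 ≡ 42 (mod 61)
35^512 ≡ 42^2 = 1764 ≡ 56 (mod 61)
35^595 = 35^512 * 35^64 * 35^16 * 35^2 * 35^1 ≡ 56 * 25 * 42 * 5 * 35 (mod 61).
Accumulate the product:
56 * 25 = 1400 ≡ 58
58 * 42 = 2436 ≡ 57
57 * 5 = 285 ≡ 41
41 * 35 = 1435 ≡ 32

32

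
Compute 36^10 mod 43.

Compute successive squares:
10 in binary is 1010, i.e. 10 = 8 + 2.
36^1 ≡ 36 (mod 43)
36^2 ≡ 36^2 = 1296 ≡ 6 (mod 43)
36^4 ≡ 6^2 = 36 (mod 43)
36^8 ≡ 36^2 = 1296 ≡ 6 (mod 43)
36^10 = 36^8 * 36^2 ≡ 6 * 6 (mod 43).
6 * 6 = 36 ≡ 36 (mod 43).

36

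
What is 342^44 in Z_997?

911

Using repeated squaring:
44 in binary is 101100, i.e. 44 = 32 + 8 + 4.
342^1 ≡ 342 (mod 997)
342^2 ≡ 342^2 = 116964 ≡ 315 (mod 997)
342^4 ≡ 315^2 = 99225 ≡ 522 (mod 997)
342^8 ≡ 522^2 = 272484 ≡ 303 (mod 997)
342^16 ≡ 303^2 = 91809 ≡ 85 (mod 997)
342^32 ≡ 85^2 = 7225 ≡ 246 (mod 997)
342^44 = 342^32 * 342^8 * 342^4 ≡ 246 * 303 * 522 (mod 997).
Accumulate the product:
246 * 303 = 74538 ≡ 760
760 * 522 = 396720 ≡ 911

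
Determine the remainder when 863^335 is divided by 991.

647

335 in binary is 101001111, i.e. 335 = 256 + 64 + 8 + 4 + 2 + 1.
863^1 ≡ 863 (mod 991)
863^2 ≡ 863^2 = 744769 ≡ 528 (mod 991)
863^4 ≡ 528^2 = 278784 ≡ 313 (mod 991)
863^8 ≡ 313^2 = 97969 ≡ 851 (mod 991)
863^16 ≡ 851^2 = 724201 ≡ 771 (mod 991)
863^32 ≡ 771^2 = 594441 ≡ 832 (mod 991)
863^64 ≡ 832^2 = 692224 ≡ 506 (mod 991)
863^128 ≡ 506^2 = 256036 ≡ 358 (mod 991)
863^256 ≡ 358^2 = 128164 ≡ 325 (mod 991)
863^335 = 863^256 × 863^64 × 863^8 × 863^4 × 863^2 × 863^1 ≡ 325 × 506 × 851 × 313 × 528 × 863 (mod 991).
Accumulate the product:
325 × 506 = 164450 ≡ 935
935 × 851 = 795685 ≡ 903
903 × 313 = 282639 ≡ 204
204 × 528 = 107712 ≡ 684
684 × 863 = 590292 ≡ 647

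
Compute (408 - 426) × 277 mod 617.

567

408 - 426 = -18 ≡ 599 (mod 617)
599 × 277 = 165923 ≡ 567 (mod 617)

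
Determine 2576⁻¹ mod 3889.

2100

3889 = 1·2576 + 1313
2576 = 1·1313 + 1263
1313 = 1·1263 + 50
1263 = 25·50 + 13
50 = 3·13 + 11
13 = 1·11 + 2
11 = 5·2 + 1
2 = 2·1 + 0
gcd(2576, 3889) = 1, so the inverse exists.
Back-substitute for 1:
1 = 1·11 − 5·2
  = −5·13 + 6·11
  = 6·50 − 23·13
  = −23·1263 + 581·50
  = 581·1313 − 604·1263
  = −604·2576 + 1185·1313
  = 1185·3889 − 1789·2576
So 2576⁻¹ ≡ −1789 ≡ 2100 (mod 3889).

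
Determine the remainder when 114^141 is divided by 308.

92

114^1 ≡ 114 (mod 308)
114^2 ≡ 114^2 = 12996 ≡ 60 (mod 308)
114^4 ≡ 60^2 = 3600 ≡ 212 (mod 308)
114^8 ≡ 212^2 = 44944 ≡ 284 (mod 308)
114^16 ≡ 284^2 = 80656 ≡ 268 (mod 308)
114^32 ≡ 268^2 = 71824 ≡ 60 (mod 308)
114^64 ≡ 60^2 = 3600 ≡ 212 (mod 308)
114^128 ≡ 212^2 = 44944 ≡ 284 (mod 308)
114^141 = 114^128 * 114^8 * 114^4 * 114^1 ≡ 284 * 284 * 212 * 114 (mod 308).
Accumulate the product:
284 * 284 = 80656 ≡ 268
268 * 212 = 56816 ≡ 144
144 * 114 = 16416 ≡ 92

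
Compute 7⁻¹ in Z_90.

13

Apply the Euclidean algorithm and back-substitute:
90 = 12×7 + 6
7 = 1×6 + 1
6 = 6×1 + 0
gcd(7, 90) = 1, so the inverse exists.
Bézout: 1 = −1×90 + 13×7.
So 7⁻¹ ≡ 13 (mod 90).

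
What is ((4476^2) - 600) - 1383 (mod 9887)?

1531

(4476)^2 ≡ 3514 (mod 9887)
3514 - 600 = 2914
2914 - 1383 = 1531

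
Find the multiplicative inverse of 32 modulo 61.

21

61 = 1·32 + 29
32 = 1·29 + 3
29 = 9·3 + 2
3 = 1·2 + 1
2 = 2·1 + 0
gcd(32, 61) = 1, so the inverse exists.
Bézout: 1 = −11·61 + 21·32.
So 32⁻¹ ≡ 21 (mod 61).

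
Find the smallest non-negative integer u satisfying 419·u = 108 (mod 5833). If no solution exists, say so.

gcd(419, 5833) = 1, so a unique solution mod 5833 exists.
419⁻¹ ≡ 1768 (mod 5833).
u ≡ 1768·108 ≡ 4288 (mod 5833).

4288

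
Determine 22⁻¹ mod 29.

4

Run the extended Euclidean algorithm:
29 = 1·22 + 7
22 = 3·7 + 1
7 = 7·1 + 0
gcd(22, 29) = 1, so the inverse exists.
Back-substitute for 1:
1 = 1·22 − 3·7
  = −3·29 + 4·22
So 22⁻¹ ≡ 4 (mod 29).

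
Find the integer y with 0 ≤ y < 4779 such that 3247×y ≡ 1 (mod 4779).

4779 = 1×3247 + 1532
3247 = 2×1532 + 183
1532 = 8×183 + 68
183 = 2×68 + 47
68 = 1×47 + 21
47 = 2×21 + 5
21 = 4×5 + 1
5 = 5×1 + 0
gcd(3247, 4779) = 1, so the inverse exists.
Bézout: 1 = 621×4779 − 914×3247.
So 3247⁻¹ ≡ −914 ≡ 3865 (mod 4779).

3865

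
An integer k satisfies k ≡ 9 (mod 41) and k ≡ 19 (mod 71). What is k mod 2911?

1936

41⁻¹ mod 71: 41*26 ≡ 1 (mod 71), so 41⁻¹ ≡ 26.
k = 9 + 41*((19 − 9)*26 mod 71) = 9 + 41*47 = 1936.
Check: 1936 mod 41 = 9, 1936 mod 71 = 19. ✓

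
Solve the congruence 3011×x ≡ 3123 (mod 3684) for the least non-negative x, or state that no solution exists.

gcd(3011, 3684) = 1, so a unique solution mod 3684 exists.
3011⁻¹ ≡ 947 (mod 3684).
x ≡ 947×3123 ≡ 2913 (mod 3684).

2913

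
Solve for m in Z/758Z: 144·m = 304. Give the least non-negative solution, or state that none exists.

339

gcd(144, 758) = 2, and 2 | 304, so solutions exist.
Divide through by 2: 72·m = 152 (mod 379).
72⁻¹ ≡ 279 (mod 379).
m ≡ 279·152 ≡ 339 (mod 379).
The smallest non-negative solution is m = 339.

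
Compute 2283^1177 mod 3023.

1177 in binary is 10010011001, i.e. 1177 = 1024 + 128 + 16 + 8 + 1.
2283^1 ≡ 2283 (mod 3023)
2283^2 ≡ 2283^2 = 5212089 ≡ 437 (mod 3023)
2283^4 ≡ 437^2 = 190969 ≡ 520 (mod 3023)
2283^8 ≡ 520^2 = 270400 ≡ 1353 (mod 3023)
2283^16 ≡ 1353^2 = 1830609 ≡ 1694 (mod 3023)
2283^32 ≡ 1694^2 = 2869636 ≡ 809 (mod 3023)
2283^64 ≡ 809^2 = 654481 ≡ 1513 (mod 3023)
2283^128 ≡ 1513^2 = 2289169 ≡ 758 (mod 3023)
2283^256 ≡ 758^2 = 574564 ≡ 194 (mod 3023)
2283^512 ≡ 194^2 = 37636 ≡ 1360 (mod 3023)
2283^1024 ≡ 1360^2 = 1849600 ≡ 2547 (mod 3023)
2283^1177 = 2283^1024 * 2283^128 * 2283^16 * 2283^8 * 2283^1 ≡ 2547 * 758 * 1694 * 1353 * 2283 (mod 3023).
Accumulate the product:
2547 * 758 = 1930626 ≡ 1952
1952 * 1694 = 3306688 ≡ 2549
2549 * 1353 = 3448797 ≡ 2577
2577 * 2283 = 5883291 ≡ 533

533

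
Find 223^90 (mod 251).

Compute successive squares:
90 in binary is 1011010, i.e. 90 = 64 + 16 + 8 + 2.
223^1 ≡ 223 (mod 251)
223^2 ≡ 223^2 = 49729 ≡ 31 (mod 251)
223^4 ≡ 31^2 = 961 ≡ 208 (mod 251)
223^8 ≡ 208^2 = 43264 ≡ 92 (mod 251)
223^16 ≡ 92^2 = 8464 ≡ 181 (mod 251)
223^32 ≡ 181^2 = 32761 ≡ 131 (mod 251)
223^64 ≡ 131^2 = 17161 ≡ 93 (mod 251)
223^90 = 223^64 · 223^16 · 223^8 · 223^2 ≡ 93 · 181 · 92 · 31 (mod 251).
Accumulate the product:
93 · 181 = 16833 ≡ 16
16 · 92 = 1472 ≡ 217
217 · 31 = 6727 ≡ 201

201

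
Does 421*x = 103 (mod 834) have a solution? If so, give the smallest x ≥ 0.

547

gcd(421, 834) = 1, so a unique solution mod 834 exists.
421⁻¹ ≡ 313 (mod 834).
x ≡ 313*103 ≡ 547 (mod 834).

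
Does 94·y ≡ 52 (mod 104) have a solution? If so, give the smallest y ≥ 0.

gcd(94, 104) = 2, and 2 | 52, so solutions exist.
Divide through by 2: 47·y ≡ 26 (mod 52).
47⁻¹ ≡ 31 (mod 52).
y ≡ 31·26 ≡ 26 (mod 52).
The smallest non-negative solution is y = 26.

26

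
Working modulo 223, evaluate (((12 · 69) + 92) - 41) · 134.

12 · 69 = 828 ≡ 159 (mod 223)
159 + 92 = 251 ≡ 28 (mod 223)
28 - 41 = -13 ≡ 210 (mod 223)
210 · 134 = 28140 ≡ 42 (mod 223)

42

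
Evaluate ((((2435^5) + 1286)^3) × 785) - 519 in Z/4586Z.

3960

(2435)^5 ≡ 3 (mod 4586)
3 + 1286 = 1289
(1289)^3 ≡ 1881 (mod 4586)
1881 × 785 = 1476585 ≡ 4479 (mod 4586)
4479 - 519 = 3960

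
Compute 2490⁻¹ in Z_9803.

9803 = 3*2490 + 2333
2490 = 1*2333 + 157
2333 = 14*157 + 135
157 = 1*135 + 22
135 = 6*22 + 3
22 = 7*3 + 1
3 = 3*1 + 0
gcd(2490, 9803) = 1, so the inverse exists.
Back-substitute for 1:
1 = 1*22 − 7*3
  = −7*135 + 43*22
  = 43*157 − 50*135
  = −50*2333 + 743*157
  = 743*2490 − 793*2333
  = −793*9803 + 3122*2490
So 2490⁻¹ ≡ 3122 (mod 9803).

3122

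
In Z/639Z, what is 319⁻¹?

Run the extended Euclidean algorithm:
639 = 2·319 + 1
319 = 319·1 + 0
gcd(319, 639) = 1, so the inverse exists.
Back-substitute for 1:
1 = 1·639 − 2·319
So 319⁻¹ ≡ −2 ≡ 637 (mod 639).

637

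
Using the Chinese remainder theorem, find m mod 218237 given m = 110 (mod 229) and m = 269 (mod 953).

161326

229⁻¹ mod 953: 229*412 ≡ 1 (mod 953), so 229⁻¹ ≡ 412.
m = 110 + 229*((269 − 110)*412 mod 953) = 110 + 229*704 = 161326.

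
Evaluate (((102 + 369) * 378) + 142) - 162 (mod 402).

102 + 369 = 471 ≡ 69 (mod 402)
69 * 378 = 26082 ≡ 354 (mod 402)
354 + 142 = 496 ≡ 94 (mod 402)
94 - 162 = -68 ≡ 334 (mod 402)

334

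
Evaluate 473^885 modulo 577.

885 in binary is 1101110101, i.e. 885 = 512 + 256 + 64 + 32 + 16 + 4 + 1.
473^1 ≡ 473 (mod 577)
473^2 ≡ 473^2 = 223729 ≡ 430 (mod 577)
473^4 ≡ 430^2 = 184900 ≡ 260 (mod 577)
473^8 ≡ 260^2 = 67600 ≡ 91 (mod 577)
473^16 ≡ 91^2 = 8281 ≡ 203 (mod 577)
473^32 ≡ 203^2 = 41209 ≡ 242 (mod 577)
473^64 ≡ 242^2 = 58564 ≡ 287 (mod 577)
473^128 ≡ 287^2 = 82369 ≡ 435 (mod 577)
473^256 ≡ 435^2 = 189225 ≡ 546 (mod 577)
473^512 ≡ 546^2 = 298116 ≡ 384 (mod 577)
473^885 = 473^512 × 473^256 × 473^64 × 473^32 × 473^16 × 473^4 × 473^1 ≡ 384 × 546 × 287 × 242 × 203 × 260 × 473 (mod 577).
Accumulate the product:
384 × 546 = 209664 ≡ 213
213 × 287 = 61131 ≡ 546
546 × 242 = 132132 ≡ 576
576 × 203 = 116928 ≡ 374
374 × 260 = 97240 ≡ 304
304 × 473 = 143792 ≡ 119

119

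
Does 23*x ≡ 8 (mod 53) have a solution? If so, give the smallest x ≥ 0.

gcd(23, 53) = 1, so a unique solution mod 53 exists.
23⁻¹ ≡ 30 (mod 53).
x ≡ 30*8 ≡ 28 (mod 53).

28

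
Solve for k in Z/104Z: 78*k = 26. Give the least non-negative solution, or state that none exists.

gcd(78, 104) = 26, and 26 | 26, so solutions exist.
Divide through by 26: 3*k ≡ 1 (mod 4).
3⁻¹ ≡ 3 (mod 4).
k ≡ 3*1 ≡ 3 (mod 4).
The smallest non-negative solution is k = 3.

3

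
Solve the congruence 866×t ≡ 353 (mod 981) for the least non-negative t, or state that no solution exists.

577

gcd(866, 981) = 1, so a unique solution mod 981 exists.
866⁻¹ ≡ 563 (mod 981).
t ≡ 563×353 ≡ 577 (mod 981).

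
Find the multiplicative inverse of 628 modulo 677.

Apply the Euclidean algorithm and back-substitute:
677 = 1×628 + 49
628 = 12×49 + 40
49 = 1×40 + 9
40 = 4×9 + 4
9 = 2×4 + 1
4 = 4×1 + 0
gcd(628, 677) = 1, so the inverse exists.
Back-substitute for 1:
1 = 1×9 − 2×4
  = −2×40 + 9×9
  = 9×49 − 11×40
  = −11×628 + 141×49
  = 141×677 − 152×628
So 628⁻¹ ≡ −152 ≡ 525 (mod 677).

525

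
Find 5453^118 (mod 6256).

2073

Using repeated squaring:
5453^1 ≡ 5453 (mod 6256)
5453^2 ≡ 5453^2 = 29735209 ≡ 441 (mod 6256)
5453^4 ≡ 441^2 = 194481 ≡ 545 (mod 6256)
5453^8 ≡ 545^2 = 297025 ≡ 2993 (mod 6256)
5453^16 ≡ 2993^2 = 8958049 ≡ 5713 (mod 6256)
5453^32 ≡ 5713^2 = 32638369 ≡ 817 (mod 6256)
5453^64 ≡ 817^2 = 667489 ≡ 4353 (mod 6256)
5453^118 = 5453^64 × 5453^32 × 5453^16 × 5453^4 × 5453^2 ≡ 4353 × 817 × 5713 × 545 × 441 (mod 6256).
Accumulate the product:
4353 × 817 = 3556401 ≡ 2993
2993 × 5713 = 17099009 ≡ 1361
1361 × 545 = 741745 ≡ 3537
3537 × 441 = 1559817 ≡ 2073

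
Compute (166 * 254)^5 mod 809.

428

166 * 254 = 42164 ≡ 96 (mod 809)
(96)^5 ≡ 428 (mod 809)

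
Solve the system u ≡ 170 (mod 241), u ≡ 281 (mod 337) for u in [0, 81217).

53190

241⁻¹ mod 337: 241·172 ≡ 1 (mod 337), so 241⁻¹ ≡ 172.
u = 170 + 241·((281 − 170)·172 mod 337) = 170 + 241·220 = 53190.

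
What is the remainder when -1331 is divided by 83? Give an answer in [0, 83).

-1331 = -17×83 + 80, so -1331 ≡ 80 (mod 83).

80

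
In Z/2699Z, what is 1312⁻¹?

2699 = 2·1312 + 75
1312 = 17·75 + 37
75 = 2·37 + 1
37 = 37·1 + 0
gcd(1312, 2699) = 1, so the inverse exists.
Back-substitute for 1:
1 = 1·75 − 2·37
  = −2·1312 + 35·75
  = 35·2699 − 72·1312
So 1312⁻¹ ≡ −72 ≡ 2627 (mod 2699).

2627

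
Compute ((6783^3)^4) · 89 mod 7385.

6209

(6783)^3 ≡ 462 (mod 7385)
(462)^4 ≡ 2891 (mod 7385)
2891 · 89 = 257299 ≡ 6209 (mod 7385)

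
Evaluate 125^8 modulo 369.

10

125^1 ≡ 125 (mod 369)
125^2 ≡ 125^2 = 15625 ≡ 127 (mod 369)
125^4 ≡ 127^2 = 16129 ≡ 262 (mod 369)
125^8 ≡ 262^2 = 68644 ≡ 10 (mod 369)
So 125^8 ≡ 10 (mod 369).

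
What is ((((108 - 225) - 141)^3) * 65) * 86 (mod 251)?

19

108 - 225 = -117 ≡ 134 (mod 251)
134 - 141 = -7 ≡ 244 (mod 251)
(244)^3 ≡ 159 (mod 251)
159 * 65 = 10335 ≡ 44 (mod 251)
44 * 86 = 3784 ≡ 19 (mod 251)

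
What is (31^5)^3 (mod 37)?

6

(31)^5 ≡ 31 (mod 37)
(31)^3 ≡ 6 (mod 37)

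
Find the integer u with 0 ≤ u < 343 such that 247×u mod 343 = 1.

25

343 = 1*247 + 96
247 = 2*96 + 55
96 = 1*55 + 41
55 = 1*41 + 14
41 = 2*14 + 13
14 = 1*13 + 1
13 = 13*1 + 0
gcd(247, 343) = 1, so the inverse exists.
Bézout: 1 = −18*343 + 25*247.
So 247⁻¹ ≡ 25 (mod 343).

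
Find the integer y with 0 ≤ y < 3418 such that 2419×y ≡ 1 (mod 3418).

3418 = 1·2419 + 999
2419 = 2·999 + 421
999 = 2·421 + 157
421 = 2·157 + 107
157 = 1·107 + 50
107 = 2·50 + 7
50 = 7·7 + 1
7 = 7·1 + 0
gcd(2419, 3418) = 1, so the inverse exists.
Bézout: 1 = 339·3418 − 479·2419.
So 2419⁻¹ ≡ −479 ≡ 2939 (mod 3418).

2939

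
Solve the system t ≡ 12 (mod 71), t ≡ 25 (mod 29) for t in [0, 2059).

71⁻¹ mod 29: 71·9 ≡ 1 (mod 29), so 71⁻¹ ≡ 9.
t = 12 + 71·((25 − 12)·9 mod 29) = 12 + 71·1 = 83.

83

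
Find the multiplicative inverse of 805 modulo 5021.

368

Apply the Euclidean algorithm and back-substitute:
5021 = 6·805 + 191
805 = 4·191 + 41
191 = 4·41 + 27
41 = 1·27 + 14
27 = 1·14 + 13
14 = 1·13 + 1
13 = 13·1 + 0
gcd(805, 5021) = 1, so the inverse exists.
Bézout: 1 = −59·5021 + 368·805.
So 805⁻¹ ≡ 368 (mod 5021).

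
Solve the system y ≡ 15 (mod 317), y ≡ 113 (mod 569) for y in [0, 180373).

317⁻¹ mod 569: 317·499 ≡ 1 (mod 569), so 317⁻¹ ≡ 499.
y = 15 + 317·((113 − 15)·499 mod 569) = 15 + 317·537 = 170244.

170244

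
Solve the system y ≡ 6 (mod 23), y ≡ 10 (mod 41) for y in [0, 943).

420

23⁻¹ mod 41: 23·25 ≡ 1 (mod 41), so 23⁻¹ ≡ 25.
y = 6 + 23·((10 − 6)·25 mod 41) = 6 + 23·18 = 420.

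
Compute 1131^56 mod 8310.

Compute successive squares:
56 in binary is 111000, i.e. 56 = 32 + 16 + 8.
1131^1 ≡ 1131 (mod 8310)
1131^2 ≡ 1131^2 = 1279161 ≡ 7731 (mod 8310)
1131^4 ≡ 7731^2 = 59768361 ≡ 2841 (mod 8310)
1131^8 ≡ 2841^2 = 8071281 ≡ 2271 (mod 8310)
1131^16 ≡ 2271^2 = 5157441 ≡ 5241 (mod 8310)
1131^32 ≡ 5241^2 = 27468081 ≡ 3531 (mod 8310)
1131^56 = 1131^32 * 1131^16 * 1131^8 ≡ 3531 * 5241 * 2271 (mod 8310).
Accumulate the product:
3531 * 5241 = 18505971 ≡ 7911
7911 * 2271 = 17965881 ≡ 7971

7971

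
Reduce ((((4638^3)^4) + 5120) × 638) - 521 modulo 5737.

(4638)^3 ≡ 2128 (mod 5737)
(2128)^4 ≡ 1730 (mod 5737)
1730 + 5120 = 6850 ≡ 1113 (mod 5737)
1113 × 638 = 710094 ≡ 4443 (mod 5737)
4443 - 521 = 3922

3922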